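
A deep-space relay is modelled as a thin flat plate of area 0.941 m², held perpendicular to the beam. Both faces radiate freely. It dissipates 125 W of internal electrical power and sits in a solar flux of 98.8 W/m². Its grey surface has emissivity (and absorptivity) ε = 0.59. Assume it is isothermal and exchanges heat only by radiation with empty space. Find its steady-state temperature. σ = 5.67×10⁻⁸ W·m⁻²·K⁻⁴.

At steady state, absorbed solar power + internal power = radiated power.
Absorbed: α·S·A_cross = 0.59·98.8·0.9410 = 54.85 W (cross-section A).
Total input = 54.85 + 125 = 179.9 W.
Radiated: εσ·A_surf·T⁴ with A_surf = 2A = 1.882 m².
T⁴ = 179.9/(0.59·5.67×10⁻⁸·1.882) = 2.857×10⁹ K⁴.

T ≈ 231 K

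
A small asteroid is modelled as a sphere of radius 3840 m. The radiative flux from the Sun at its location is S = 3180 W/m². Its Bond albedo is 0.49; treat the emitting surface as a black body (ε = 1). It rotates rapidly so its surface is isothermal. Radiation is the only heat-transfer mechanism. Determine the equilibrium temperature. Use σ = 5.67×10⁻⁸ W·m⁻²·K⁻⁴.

T ≈ 291 K

At equilibrium, absorbed power = emitted power.
Absorbing cross-section = πr² = 4.632×10⁷ m²; emitting surface = 4πr² = 1.853×10⁸ m² (ratio 4).
(1−a)S·A_cross = εσ·A_surf·T⁴  ⇒  T⁴ = (1−a)S/(4σ).
T⁴ = 0.510·3180/(4·5.67×10⁻⁸) = 7.151×10⁹ K⁴.
T = (7.151×10⁹)^(1/4).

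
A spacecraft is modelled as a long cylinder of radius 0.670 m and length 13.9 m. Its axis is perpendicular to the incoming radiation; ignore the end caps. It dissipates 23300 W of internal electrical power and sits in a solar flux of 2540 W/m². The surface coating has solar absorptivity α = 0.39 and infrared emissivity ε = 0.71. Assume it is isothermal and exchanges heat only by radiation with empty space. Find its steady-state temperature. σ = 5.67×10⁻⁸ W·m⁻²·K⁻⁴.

T ≈ 365 K

At steady state, absorbed solar power + internal power = radiated power.
Absorbed: α·S·A_cross = 0.39·2540·18.63 = 18450 W (cross-section 2rL).
Total input = 18450 + 23300 = 41750 W.
Radiated: εσ·A_surf·T⁴ with A_surf = 2πrL = 58.52 m².
T⁴ = 41750/(0.71·5.67×10⁻⁸·58.52) = 1.772×10¹⁰ K⁴.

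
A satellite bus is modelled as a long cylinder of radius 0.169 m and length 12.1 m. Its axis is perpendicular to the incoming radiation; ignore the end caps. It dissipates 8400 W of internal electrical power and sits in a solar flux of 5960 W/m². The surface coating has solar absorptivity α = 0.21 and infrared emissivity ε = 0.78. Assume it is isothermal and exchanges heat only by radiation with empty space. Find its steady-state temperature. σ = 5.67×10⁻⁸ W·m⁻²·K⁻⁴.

At steady state, absorbed solar power + internal power = radiated power.
Absorbed: α·S·A_cross = 0.21·5960·4.090 = 5119 W (cross-section 2rL).
Total input = 5119 + 8400 = 13520 W.
Radiated: εσ·A_surf·T⁴ with A_surf = 2πrL = 12.85 m².
T⁴ = 13520/(0.78·5.67×10⁻⁸·12.85) = 2.379×10¹⁰ K⁴.

T ≈ 393 K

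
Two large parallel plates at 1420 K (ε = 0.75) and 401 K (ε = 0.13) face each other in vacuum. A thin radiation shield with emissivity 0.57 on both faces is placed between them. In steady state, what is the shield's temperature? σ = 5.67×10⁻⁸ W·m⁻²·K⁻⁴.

T_s ≈ 1340 K

In steady state the net flux on the hot side equals that on the cold side.
σ(T₁⁴−T_s⁴)/D₁ = σ(T_s⁴−T₂⁴)/D₂, with D₁ = 1/ε₁+1/ε_s−1 = 2.088, D₂ = 1/ε_s+1/ε₂−1 = 8.447.
Solve for T_s⁴: T_s⁴ = (D₂·T₁⁴ + D₁·T₂⁴)/(D₁+D₂) = 3.265×10¹² K⁴.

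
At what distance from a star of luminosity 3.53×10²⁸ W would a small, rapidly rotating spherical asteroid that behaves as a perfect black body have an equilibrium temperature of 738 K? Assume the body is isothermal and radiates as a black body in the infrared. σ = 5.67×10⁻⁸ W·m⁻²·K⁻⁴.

d ≈ 2.04×10¹¹ m

For an isothermal black-emitting sphere, (1−a)S·πr² = σ·4πr²·T⁴ ⇒ S = 4σT⁴/(1−a).
S = 4·5.67×10⁻⁸·(738)⁴/1.00 = 67280 W/m².
Flux falls as S = L/(4πd²), so d = √(L/(4πS)) = √(3.53×10²⁸/(4π·67280)).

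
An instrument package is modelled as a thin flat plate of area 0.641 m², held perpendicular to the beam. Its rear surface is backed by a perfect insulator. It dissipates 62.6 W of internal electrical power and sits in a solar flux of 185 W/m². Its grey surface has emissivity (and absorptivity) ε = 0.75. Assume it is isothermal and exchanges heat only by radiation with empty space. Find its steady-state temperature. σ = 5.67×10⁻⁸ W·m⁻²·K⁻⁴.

At steady state, absorbed solar power + internal power = radiated power.
Absorbed: α·S·A_cross = 0.75·185·0.6410 = 88.94 W (cross-section A).
Total input = 88.94 + 62.6 = 151.5 W.
Radiated: εσ·A_surf·T⁴ with A_surf = A = 0.6410 m².
T⁴ = 151.5/(0.75·5.67×10⁻⁸·0.6410) = 5.559×10⁹ K⁴.

T ≈ 273 K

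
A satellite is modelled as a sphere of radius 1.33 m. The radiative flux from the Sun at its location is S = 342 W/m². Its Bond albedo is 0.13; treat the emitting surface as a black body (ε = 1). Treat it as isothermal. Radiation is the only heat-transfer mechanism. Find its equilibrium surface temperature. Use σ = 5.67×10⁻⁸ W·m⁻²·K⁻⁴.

At equilibrium, absorbed power = emitted power.
Absorbing cross-section = πr² = 5.557 m²; emitting surface = 4πr² = 22.23 m² (ratio 4).
(1−a)S·A_cross = εσ·A_surf·T⁴  ⇒  T⁴ = (1−a)S/(4σ).
T⁴ = 0.870·342/(4·5.67×10⁻⁸) = 1.312×10⁹ K⁴.
T = (1.312×10⁹)^(1/4).

T ≈ 190 K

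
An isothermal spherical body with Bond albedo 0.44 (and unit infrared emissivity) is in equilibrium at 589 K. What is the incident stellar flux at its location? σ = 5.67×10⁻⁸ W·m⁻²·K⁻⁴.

S ≈ 48700 W/m²

(1−a)S·πr² = σ·4πr²·T⁴ ⇒ S = 4σT⁴/(1−a).
S = 4·5.67×10⁻⁸·1.204×10¹¹/0.560.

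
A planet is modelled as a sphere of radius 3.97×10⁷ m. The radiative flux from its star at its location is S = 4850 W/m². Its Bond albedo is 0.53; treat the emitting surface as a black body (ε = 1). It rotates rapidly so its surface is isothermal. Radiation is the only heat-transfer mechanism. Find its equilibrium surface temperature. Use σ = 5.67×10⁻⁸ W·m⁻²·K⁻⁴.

At equilibrium, absorbed power = emitted power.
Absorbing cross-section = πr² = 4.951×10¹⁵ m²; emitting surface = 4πr² = 1.981×10¹⁶ m² (ratio 4).
(1−a)S·A_cross = εσ·A_surf·T⁴  ⇒  T⁴ = (1−a)S/(4σ).
T⁴ = 0.470·4850/(4·5.67×10⁻⁸) = 1.005×10¹⁰ K⁴.
T = (1.005×10¹⁰)^(1/4).

T ≈ 317 K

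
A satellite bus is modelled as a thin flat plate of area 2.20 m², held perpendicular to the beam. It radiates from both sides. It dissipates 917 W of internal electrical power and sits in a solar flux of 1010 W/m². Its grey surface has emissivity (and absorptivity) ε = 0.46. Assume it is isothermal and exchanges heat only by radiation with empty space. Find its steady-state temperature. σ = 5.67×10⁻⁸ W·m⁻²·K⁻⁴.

At steady state, absorbed solar power + internal power = radiated power.
Absorbed: α·S·A_cross = 0.46·1010·2.200 = 1022 W (cross-section A).
Total input = 1022 + 917 = 1939 W.
Radiated: εσ·A_surf·T⁴ with A_surf = 2A = 4.400 m².
T⁴ = 1939/(0.46·5.67×10⁻⁸·4.400) = 1.690×10¹⁰ K⁴.

T ≈ 361 K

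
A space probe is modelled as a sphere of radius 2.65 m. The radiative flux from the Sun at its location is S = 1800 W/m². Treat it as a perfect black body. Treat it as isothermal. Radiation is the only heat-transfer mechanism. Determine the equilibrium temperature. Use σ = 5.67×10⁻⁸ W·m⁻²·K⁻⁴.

T ≈ 298 K

At equilibrium, absorbed power = emitted power.
Absorbing cross-section = πr² = 22.06 m²; emitting surface = 4πr² = 88.25 m² (ratio 4).
S·A_cross = εσ·A_surf·T⁴  ⇒  T⁴ = S/(4σ).
T⁴ = 1.00·1800/(4·5.67×10⁻⁸) = 7.937×10⁹ K⁴.
T = (7.937×10⁹)^(1/4).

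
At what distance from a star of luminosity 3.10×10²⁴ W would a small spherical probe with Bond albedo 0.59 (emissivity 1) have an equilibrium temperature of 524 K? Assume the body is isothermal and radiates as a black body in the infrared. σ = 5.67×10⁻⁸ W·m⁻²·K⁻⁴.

d ≈ 2.43×10⁹ m

For an isothermal black-emitting sphere, (1−a)S·πr² = σ·4πr²·T⁴ ⇒ S = 4σT⁴/(1−a).
S = 4·5.67×10⁻⁸·(524)⁴/0.410 = 41700 W/m².
Flux falls as S = L/(4πd²), so d = √(L/(4πS)) = √(3.10×10²⁴/(4π·41700)).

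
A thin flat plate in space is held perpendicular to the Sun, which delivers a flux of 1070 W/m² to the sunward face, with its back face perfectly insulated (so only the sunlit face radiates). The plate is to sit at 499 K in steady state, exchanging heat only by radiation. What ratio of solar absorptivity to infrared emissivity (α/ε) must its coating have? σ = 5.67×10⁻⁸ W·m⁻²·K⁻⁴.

α/ε ≈ 3.29

Balance: αS·A = εσ·1A·T⁴ ⇒ α/ε = σT⁴/S.
α/ε = 5.67×10⁻⁸·(499)⁴/1070 = 5.67×10⁻⁸·6.200×10¹⁰/1070.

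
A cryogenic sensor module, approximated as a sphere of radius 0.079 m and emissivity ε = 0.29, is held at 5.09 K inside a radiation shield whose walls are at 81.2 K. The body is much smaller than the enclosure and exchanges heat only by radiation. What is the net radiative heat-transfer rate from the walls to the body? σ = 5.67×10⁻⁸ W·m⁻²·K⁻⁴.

For a small grey body in a large enclosure: P_net = εσA(T_body⁴ − T_wall⁴).
A = 4πr² = 0.07843 m²; T_body⁴ − T_wall⁴ = 671.2 − 4.347×10⁷ = -4.347×10⁷ K⁴.
|P_net| = 0.29·5.67×10⁻⁸·0.07843·4.347×10⁷.

P_net ≈ 0.0561 W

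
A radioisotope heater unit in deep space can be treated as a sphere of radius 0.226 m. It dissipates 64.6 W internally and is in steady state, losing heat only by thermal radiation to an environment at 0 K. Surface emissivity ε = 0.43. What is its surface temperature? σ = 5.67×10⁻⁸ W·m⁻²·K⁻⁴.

Steady state: internal power = radiated power, P = εσA T⁴.
Radiating area A = 4πr² = 0.6418 m².
T⁴ = P/(εσA) = 64.6/(0.43·5.67×10⁻⁸·0.6418) = 4.128×10⁹ K⁴.
T = (4.128×10⁹)^(1/4).

T ≈ 253 K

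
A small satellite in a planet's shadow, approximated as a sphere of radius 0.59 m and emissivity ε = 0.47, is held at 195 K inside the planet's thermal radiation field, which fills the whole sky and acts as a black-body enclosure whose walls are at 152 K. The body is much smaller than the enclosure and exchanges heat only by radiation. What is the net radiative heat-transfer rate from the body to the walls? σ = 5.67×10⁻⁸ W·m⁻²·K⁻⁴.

For a small grey body in a large enclosure: P_net = εσA(T_body⁴ − T_wall⁴).
A = 4πr² = 4.374 m²; T_body⁴ − T_wall⁴ = 1.446×10⁹ − 5.338×10⁸ = 9.121×10⁸ K⁴.
|P_net| = 0.47·5.67×10⁻⁸·4.374·9.121×10⁸.

P_net ≈ 106 W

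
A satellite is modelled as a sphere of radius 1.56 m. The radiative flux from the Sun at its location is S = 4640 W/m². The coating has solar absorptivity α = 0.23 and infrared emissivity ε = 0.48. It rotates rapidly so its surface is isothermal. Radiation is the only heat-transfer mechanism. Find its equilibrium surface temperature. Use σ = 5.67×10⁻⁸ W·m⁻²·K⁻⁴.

At equilibrium, absorbed power = emitted power.
Absorbing cross-section = πr² = 7.645 m²; emitting surface = 4πr² = 30.58 m² (ratio 4).
αS·A_cross = εσ·A_surf·T⁴  ⇒  T⁴ = αS/(ε·4σ).
T⁴ = 0.230·4640/(0.48·4·5.67×10⁻⁸) = 9.803×10⁹ K⁴.
T = (9.803×10⁹)^(1/4).

T ≈ 315 K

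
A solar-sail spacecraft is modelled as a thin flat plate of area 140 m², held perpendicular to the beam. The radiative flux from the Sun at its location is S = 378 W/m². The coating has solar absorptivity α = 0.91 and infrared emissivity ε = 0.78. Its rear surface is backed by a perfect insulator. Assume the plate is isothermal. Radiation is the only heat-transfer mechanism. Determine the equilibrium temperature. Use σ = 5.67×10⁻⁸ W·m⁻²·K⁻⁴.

T ≈ 297 K

At equilibrium, absorbed power = emitted power.
Absorbing cross-section = A = 140.0 m²; emitting surface = A = 140.0 m² (ratio 1).
αS·A_cross = εσ·A_surf·T⁴  ⇒  T⁴ = αS/(ε·1σ).
T⁴ = 0.910·378/(0.78·1·5.67×10⁻⁸) = 7.778×10⁹ K⁴.
T = (7.778×10⁹)^(1/4).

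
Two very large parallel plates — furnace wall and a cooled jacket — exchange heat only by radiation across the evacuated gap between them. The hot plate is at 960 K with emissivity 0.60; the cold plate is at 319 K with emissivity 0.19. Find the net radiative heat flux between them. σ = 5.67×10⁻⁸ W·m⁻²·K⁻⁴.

For two infinite grey parallel plates, q = σ(T₁⁴ − T₂⁴)/(1/ε₁ + 1/ε₂ − 1).
T₁⁴ − T₂⁴ = 8.493×10¹¹ − 1.036×10¹⁰ = 8.390×10¹¹ K⁴.
1/ε₁ + 1/ε₂ − 1 = 1.667 + 5.263 − 1 = 5.930.
q = 5.67×10⁻⁸ × 8.390×10¹¹ / 5.930.

q ≈ 8020 W/m²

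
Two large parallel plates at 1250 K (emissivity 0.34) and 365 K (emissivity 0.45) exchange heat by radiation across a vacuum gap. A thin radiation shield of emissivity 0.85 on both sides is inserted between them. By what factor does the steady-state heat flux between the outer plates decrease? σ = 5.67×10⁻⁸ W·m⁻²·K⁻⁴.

factor ≈ 1.32

Without shield: q₀ = σΔ(T⁴)/(1/ε₁+1/ε₂−1) with denominator 4.163.
With shield the two gaps are in series; the resistances add: (1/ε₁+1/ε_s−1)+(1/ε_s+1/ε₂−1) = 3.118+2.399 = 5.516.
Heat-flux ratio q₀/q = 5.516/4.163.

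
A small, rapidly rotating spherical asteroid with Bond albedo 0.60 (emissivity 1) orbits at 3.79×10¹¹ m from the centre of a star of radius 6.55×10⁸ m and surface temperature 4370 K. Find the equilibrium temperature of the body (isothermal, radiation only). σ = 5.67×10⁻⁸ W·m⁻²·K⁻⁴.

T ≈ 102 K

The star's surface emits σT_*⁴; at distance d the flux is S = σT_*⁴(R_*/d)².
S = 5.67×10⁻⁸·(4370)⁴·(6.55×10⁸/3.79×10¹¹)² = 61.76 W/m².
For an isothermal sphere T⁴ = (1−a)S/(4σ) = 1.089×10⁸ K⁴.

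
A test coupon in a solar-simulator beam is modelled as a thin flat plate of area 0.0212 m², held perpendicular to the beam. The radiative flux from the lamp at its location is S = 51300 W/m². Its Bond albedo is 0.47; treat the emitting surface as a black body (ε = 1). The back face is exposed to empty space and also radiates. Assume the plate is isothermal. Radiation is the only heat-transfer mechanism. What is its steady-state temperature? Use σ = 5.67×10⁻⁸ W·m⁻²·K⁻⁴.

At equilibrium, absorbed power = emitted power.
Absorbing cross-section = A = 0.02120 m²; emitting surface = 2A = 0.04240 m² (ratio 2).
(1−a)S·A_cross = εσ·A_surf·T⁴  ⇒  T⁴ = (1−a)S/(2σ).
T⁴ = 0.530·51300/(2·5.67×10⁻⁸) = 2.398×10¹¹ K⁴.
T = (2.398×10¹¹)^(1/4).

T ≈ 700 K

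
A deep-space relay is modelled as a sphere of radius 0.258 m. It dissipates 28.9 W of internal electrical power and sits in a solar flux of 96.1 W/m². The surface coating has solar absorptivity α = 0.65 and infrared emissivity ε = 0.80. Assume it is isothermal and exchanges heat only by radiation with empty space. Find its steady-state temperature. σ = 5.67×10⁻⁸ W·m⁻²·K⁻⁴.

At steady state, absorbed solar power + internal power = radiated power.
Absorbed: α·S·A_cross = 0.65·96.1·0.2091 = 13.06 W (cross-section πr²).
Total input = 13.06 + 28.9 = 41.96 W.
Radiated: εσ·A_surf·T⁴ with A_surf = 4πr² = 0.8365 m².
T⁴ = 41.96/(0.80·5.67×10⁻⁸·0.8365) = 1.106×10⁹ K⁴.

T ≈ 182 K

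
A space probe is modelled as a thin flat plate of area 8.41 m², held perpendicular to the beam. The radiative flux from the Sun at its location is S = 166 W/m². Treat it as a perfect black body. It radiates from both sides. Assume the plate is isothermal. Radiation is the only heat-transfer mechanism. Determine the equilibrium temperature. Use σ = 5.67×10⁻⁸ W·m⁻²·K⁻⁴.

At equilibrium, absorbed power = emitted power.
Absorbing cross-section = A = 8.410 m²; emitting surface = 2A = 16.82 m² (ratio 2).
S·A_cross = εσ·A_surf·T⁴  ⇒  T⁴ = S/(2σ).
T⁴ = 1.00·166/(2·5.67×10⁻⁸) = 1.464×10⁹ K⁴.
T = (1.464×10⁹)^(1/4).

T ≈ 196 K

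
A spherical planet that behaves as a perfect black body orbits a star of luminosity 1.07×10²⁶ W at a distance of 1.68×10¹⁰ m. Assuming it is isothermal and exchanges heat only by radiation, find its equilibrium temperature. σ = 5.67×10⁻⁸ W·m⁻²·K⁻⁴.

T ≈ 604 K

First find the stellar flux at distance d: S = L/(4πd²) = 1.07×10²⁶/(4π·(1.68×10¹⁰)²) = 30170 W/m².
For an isothermal sphere, absorbed (1−a)S·πr² = emitted σ·4πr²·T⁴, so T⁴ = (1−a)S/(4σ).
T⁴ = 1.00·30170/(4·5.67×10⁻⁸) = 1.330×10¹¹ K⁴.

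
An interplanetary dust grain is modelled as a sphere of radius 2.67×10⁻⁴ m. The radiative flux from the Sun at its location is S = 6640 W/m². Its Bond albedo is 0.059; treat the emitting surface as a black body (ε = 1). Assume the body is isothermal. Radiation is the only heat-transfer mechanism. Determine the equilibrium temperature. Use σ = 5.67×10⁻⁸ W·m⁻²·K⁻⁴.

At equilibrium, absorbed power = emitted power.
Absorbing cross-section = πr² = 2.240×10⁻⁷ m²; emitting surface = 4πr² = 8.958×10⁻⁷ m² (ratio 4).
(1−a)S·A_cross = εσ·A_surf·T⁴  ⇒  T⁴ = (1−a)S/(4σ).
T⁴ = 0.941·6640/(4·5.67×10⁻⁸) = 2.755×10¹⁰ K⁴.
T = (2.755×10¹⁰)^(1/4).

T ≈ 407 K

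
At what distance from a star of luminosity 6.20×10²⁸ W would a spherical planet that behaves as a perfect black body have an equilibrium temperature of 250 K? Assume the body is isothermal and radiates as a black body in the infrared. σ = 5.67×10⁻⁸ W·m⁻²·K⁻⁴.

For an isothermal black-emitting sphere, (1−a)S·πr² = σ·4πr²·T⁴ ⇒ S = 4σT⁴/(1−a).
S = 4·5.67×10⁻⁸·(250)⁴/1.00 = 885.9 W/m².
Flux falls as S = L/(4πd²), so d = √(L/(4πS)) = √(6.20×10²⁸/(4π·885.9)).

d ≈ 2.36×10¹² m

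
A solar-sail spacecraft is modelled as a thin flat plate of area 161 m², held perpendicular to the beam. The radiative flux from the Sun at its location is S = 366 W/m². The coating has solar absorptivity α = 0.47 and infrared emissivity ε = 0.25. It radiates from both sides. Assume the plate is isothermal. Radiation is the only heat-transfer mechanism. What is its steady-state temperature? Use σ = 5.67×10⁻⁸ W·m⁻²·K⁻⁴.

T ≈ 279 K

At equilibrium, absorbed power = emitted power.
Absorbing cross-section = A = 161.0 m²; emitting surface = 2A = 322.0 m² (ratio 2).
αS·A_cross = εσ·A_surf·T⁴  ⇒  T⁴ = αS/(ε·2σ).
T⁴ = 0.470·366/(0.25·2·5.67×10⁻⁸) = 6.068×10⁹ K⁴.
T = (6.068×10⁹)^(1/4).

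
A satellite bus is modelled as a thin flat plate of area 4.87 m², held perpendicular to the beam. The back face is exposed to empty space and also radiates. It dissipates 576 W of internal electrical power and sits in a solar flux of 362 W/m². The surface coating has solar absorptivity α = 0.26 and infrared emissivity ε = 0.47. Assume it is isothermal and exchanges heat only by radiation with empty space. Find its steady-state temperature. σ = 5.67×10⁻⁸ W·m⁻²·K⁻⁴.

At steady state, absorbed solar power + internal power = radiated power.
Absorbed: α·S·A_cross = 0.26·362·4.870 = 458.4 W (cross-section A).
Total input = 458.4 + 576 = 1034 W.
Radiated: εσ·A_surf·T⁴ with A_surf = 2A = 9.740 m².
T⁴ = 1034/(0.47·5.67×10⁻⁸·9.740) = 3.985×10⁹ K⁴.

T ≈ 251 K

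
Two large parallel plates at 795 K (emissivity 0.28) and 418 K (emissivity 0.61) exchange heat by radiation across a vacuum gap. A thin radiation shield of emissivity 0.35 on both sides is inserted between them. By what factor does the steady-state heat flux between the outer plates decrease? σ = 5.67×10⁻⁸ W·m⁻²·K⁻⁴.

Without shield: q₀ = σΔ(T⁴)/(1/ε₁+1/ε₂−1) with denominator 4.211.
With shield the two gaps are in series; the resistances add: (1/ε₁+1/ε_s−1)+(1/ε_s+1/ε₂−1) = 5.429+3.496 = 8.925.
Heat-flux ratio q₀/q = 8.925/4.211.

factor ≈ 2.12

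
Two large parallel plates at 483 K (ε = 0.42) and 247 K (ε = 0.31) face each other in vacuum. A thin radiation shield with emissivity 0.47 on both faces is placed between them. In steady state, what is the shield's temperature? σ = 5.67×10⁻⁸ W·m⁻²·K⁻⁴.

T_s ≈ 422 K

In steady state the net flux on the hot side equals that on the cold side.
σ(T₁⁴−T_s⁴)/D₁ = σ(T_s⁴−T₂⁴)/D₂, with D₁ = 1/ε₁+1/ε_s−1 = 3.509, D₂ = 1/ε_s+1/ε₂−1 = 4.353.
Solve for T_s⁴: T_s⁴ = (D₂·T₁⁴ + D₁·T₂⁴)/(D₁+D₂) = 3.180×10¹⁰ K⁴.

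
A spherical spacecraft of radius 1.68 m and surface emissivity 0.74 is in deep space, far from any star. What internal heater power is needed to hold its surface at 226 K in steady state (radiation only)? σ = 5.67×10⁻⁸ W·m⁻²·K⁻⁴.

P ≈ 3880 W

P = εσ·4πr²·T⁴.
4πr² = 35.47 m²; T⁴ = 2.609×10⁹ K⁴.
P = 0.74·5.67×10⁻⁸·35.47·2.609×10⁹.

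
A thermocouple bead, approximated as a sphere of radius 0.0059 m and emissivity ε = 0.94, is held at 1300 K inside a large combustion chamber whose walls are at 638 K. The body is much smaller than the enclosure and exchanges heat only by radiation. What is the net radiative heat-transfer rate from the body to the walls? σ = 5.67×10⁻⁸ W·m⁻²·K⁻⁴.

P_net ≈ 62.7 W

For a small grey body in a large enclosure: P_net = εσA(T_body⁴ − T_wall⁴).
A = 4πr² = 4.374×10⁻⁴ m²; T_body⁴ − T_wall⁴ = 2.856×10¹² − 1.657×10¹¹ = 2.690×10¹² K⁴.
|P_net| = 0.94·5.67×10⁻⁸·4.374×10⁻⁴·2.690×10¹².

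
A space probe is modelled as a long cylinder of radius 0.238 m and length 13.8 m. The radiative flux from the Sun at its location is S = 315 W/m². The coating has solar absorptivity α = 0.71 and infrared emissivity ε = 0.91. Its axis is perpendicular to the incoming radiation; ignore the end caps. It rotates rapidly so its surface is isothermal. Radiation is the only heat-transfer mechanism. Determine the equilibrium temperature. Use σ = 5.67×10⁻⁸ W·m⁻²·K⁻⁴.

At equilibrium, absorbed power = emitted power.
Absorbing cross-section = 2rL = 6.569 m²; emitting surface = 2πrL = 20.64 m² (ratio π).
αS·A_cross = εσ·A_surf·T⁴  ⇒  T⁴ = αS/(ε·πσ).
T⁴ = 0.710·315/(0.91·π·5.67×10⁻⁸) = 1.380×10⁹ K⁴.
T = (1.380×10⁹)^(1/4).

T ≈ 193 K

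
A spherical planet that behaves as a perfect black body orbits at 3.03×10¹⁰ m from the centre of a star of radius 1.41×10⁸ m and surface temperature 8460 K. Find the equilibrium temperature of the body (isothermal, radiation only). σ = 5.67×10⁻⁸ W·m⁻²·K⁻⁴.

T ≈ 408 K

The star's surface emits σT_*⁴; at distance d the flux is S = σT_*⁴(R_*/d)².
S = 5.67×10⁻⁸·(8460)⁴·(1.41×10⁸/3.03×10¹⁰)² = 6290 W/m².
For an isothermal sphere T⁴ = (1−a)S/(4σ) = 2.773×10¹⁰ K⁴.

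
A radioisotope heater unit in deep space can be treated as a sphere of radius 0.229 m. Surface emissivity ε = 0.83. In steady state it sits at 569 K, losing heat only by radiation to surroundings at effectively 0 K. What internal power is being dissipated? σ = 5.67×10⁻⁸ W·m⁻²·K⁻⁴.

Steady state: P = εσA T⁴.
A = 4πr² = 0.6590 m²; T⁴ = (569)⁴ = 1.048×10¹¹ K⁴.
P = 0.83 × 5.67×10⁻⁸ × 0.6590 × 1.048×10¹¹.

P ≈ 3250 W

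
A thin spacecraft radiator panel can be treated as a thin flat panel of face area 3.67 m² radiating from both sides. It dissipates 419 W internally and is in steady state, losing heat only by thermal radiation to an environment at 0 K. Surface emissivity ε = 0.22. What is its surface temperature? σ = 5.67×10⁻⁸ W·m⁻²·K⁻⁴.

T ≈ 260 K

Steady state: internal power = radiated power, P = εσA T⁴.
Radiating area A = 2·3.67 = 7.340 m².
T⁴ = P/(εσA) = 419/(0.22·5.67×10⁻⁸·7.340) = 4.576×10⁹ K⁴.
T = (4.576×10⁹)^(1/4).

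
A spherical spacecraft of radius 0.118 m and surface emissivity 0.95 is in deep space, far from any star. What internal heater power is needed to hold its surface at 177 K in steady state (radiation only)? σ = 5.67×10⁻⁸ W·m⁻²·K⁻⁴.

P ≈ 9.25 W

P = εσ·4πr²·T⁴.
4πr² = 0.1750 m²; T⁴ = 9.815×10⁸ K⁴.
P = 0.95·5.67×10⁻⁸·0.1750·9.815×10⁸.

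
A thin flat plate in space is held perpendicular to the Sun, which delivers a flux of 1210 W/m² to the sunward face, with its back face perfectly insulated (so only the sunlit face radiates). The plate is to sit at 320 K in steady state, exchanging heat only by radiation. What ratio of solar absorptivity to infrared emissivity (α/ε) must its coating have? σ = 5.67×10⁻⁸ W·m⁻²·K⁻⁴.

α/ε ≈ 0.491

Balance: αS·A = εσ·1A·T⁴ ⇒ α/ε = σT⁴/S.
α/ε = 5.67×10⁻⁸·(320)⁴/1210 = 5.67×10⁻⁸·1.049×10¹⁰/1210.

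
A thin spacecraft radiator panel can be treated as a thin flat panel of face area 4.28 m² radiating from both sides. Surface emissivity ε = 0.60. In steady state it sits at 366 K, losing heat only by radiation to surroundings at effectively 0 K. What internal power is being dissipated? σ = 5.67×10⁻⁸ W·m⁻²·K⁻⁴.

Steady state: P = εσA T⁴.
A = 2·4.28 = 8.560 m²; T⁴ = (366)⁴ = 1.794×10¹⁰ K⁴.
P = 0.60 × 5.67×10⁻⁸ × 8.560 × 1.794×10¹⁰.

P ≈ 5230 W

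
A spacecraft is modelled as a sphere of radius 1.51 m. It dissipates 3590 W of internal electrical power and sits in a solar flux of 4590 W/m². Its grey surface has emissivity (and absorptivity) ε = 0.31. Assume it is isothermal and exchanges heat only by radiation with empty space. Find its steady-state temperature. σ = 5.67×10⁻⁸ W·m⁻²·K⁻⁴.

At steady state, absorbed solar power + internal power = radiated power.
Absorbed: α·S·A_cross = 0.31·4590·7.163 = 10190 W (cross-section πr²).
Total input = 10190 + 3590 = 13780 W.
Radiated: εσ·A_surf·T⁴ with A_surf = 4πr² = 28.65 m².
T⁴ = 13780/(0.31·5.67×10⁻⁸·28.65) = 2.737×10¹⁰ K⁴.

T ≈ 407 K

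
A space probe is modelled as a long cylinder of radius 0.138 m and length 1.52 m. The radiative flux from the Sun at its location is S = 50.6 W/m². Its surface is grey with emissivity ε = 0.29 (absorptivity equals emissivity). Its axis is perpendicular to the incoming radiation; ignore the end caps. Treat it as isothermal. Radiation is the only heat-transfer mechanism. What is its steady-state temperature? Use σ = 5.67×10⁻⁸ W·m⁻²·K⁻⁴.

At equilibrium, absorbed power = emitted power.
Absorbing cross-section = 2rL = 0.4195 m²; emitting surface = 2πrL = 1.318 m² (ratio π).
εS·A_cross = εσ·A_surf·T⁴  ⇒  T⁴ = S/(πσ)   (ε cancels).
T⁴ = 50.6/(π·5.67×10⁻⁸) = 2.841×10⁸ K⁴.
T = (2.841×10⁸)^(1/4).

T ≈ 130 K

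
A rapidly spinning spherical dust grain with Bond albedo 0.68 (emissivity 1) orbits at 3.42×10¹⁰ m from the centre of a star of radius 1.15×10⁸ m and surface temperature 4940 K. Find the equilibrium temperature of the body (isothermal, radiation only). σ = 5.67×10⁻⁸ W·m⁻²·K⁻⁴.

T ≈ 152 K

The star's surface emits σT_*⁴; at distance d the flux is S = σT_*⁴(R_*/d)².
S = 5.67×10⁻⁸·(4940)⁴·(1.15×10⁸/3.42×10¹⁰)² = 381.8 W/m².
For an isothermal sphere T⁴ = (1−a)S/(4σ) = 5.387×10⁸ K⁴.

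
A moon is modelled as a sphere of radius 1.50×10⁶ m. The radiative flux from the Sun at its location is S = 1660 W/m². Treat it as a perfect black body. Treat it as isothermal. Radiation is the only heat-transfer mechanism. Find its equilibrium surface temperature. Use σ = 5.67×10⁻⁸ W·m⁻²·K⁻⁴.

At equilibrium, absorbed power = emitted power.
Absorbing cross-section = πr² = 7.069×10¹² m²; emitting surface = 4πr² = 2.827×10¹³ m² (ratio 4).
S·A_cross = εσ·A_surf·T⁴  ⇒  T⁴ = S/(4σ).
T⁴ = 1.00·1660/(4·5.67×10⁻⁸) = 7.319×10⁹ K⁴.
T = (7.319×10⁹)^(1/4).

T ≈ 292 K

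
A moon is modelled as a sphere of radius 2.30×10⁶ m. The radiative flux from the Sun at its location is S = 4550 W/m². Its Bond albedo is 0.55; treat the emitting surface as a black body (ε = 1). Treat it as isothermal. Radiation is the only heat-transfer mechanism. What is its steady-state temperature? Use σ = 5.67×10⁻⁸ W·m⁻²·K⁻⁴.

At equilibrium, absorbed power = emitted power.
Absorbing cross-section = πr² = 1.662×10¹³ m²; emitting surface = 4πr² = 6.648×10¹³ m² (ratio 4).
(1−a)S·A_cross = εσ·A_surf·T⁴  ⇒  T⁴ = (1−a)S/(4σ).
T⁴ = 0.450·4550/(4·5.67×10⁻⁸) = 9.028×10⁹ K⁴.
T = (9.028×10⁹)^(1/4).

T ≈ 308 K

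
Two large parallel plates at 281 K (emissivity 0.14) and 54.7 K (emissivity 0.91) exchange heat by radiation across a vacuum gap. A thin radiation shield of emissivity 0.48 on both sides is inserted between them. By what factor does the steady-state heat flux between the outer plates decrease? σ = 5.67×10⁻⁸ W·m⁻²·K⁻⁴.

factor ≈ 1.44

Without shield: q₀ = σΔ(T⁴)/(1/ε₁+1/ε₂−1) with denominator 7.242.
With shield the two gaps are in series; the resistances add: (1/ε₁+1/ε_s−1)+(1/ε_s+1/ε₂−1) = 8.226+2.182 = 10.41.
Heat-flux ratio q₀/q = 10.41/7.242.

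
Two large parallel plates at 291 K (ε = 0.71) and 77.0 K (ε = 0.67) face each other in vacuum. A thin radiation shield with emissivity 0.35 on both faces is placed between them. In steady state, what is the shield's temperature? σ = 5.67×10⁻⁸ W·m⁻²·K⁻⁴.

In steady state the net flux on the hot side equals that on the cold side.
σ(T₁⁴−T_s⁴)/D₁ = σ(T_s⁴−T₂⁴)/D₂, with D₁ = 1/ε₁+1/ε_s−1 = 3.266, D₂ = 1/ε_s+1/ε₂−1 = 3.350.
Solve for T_s⁴: T_s⁴ = (D₂·T₁⁴ + D₁·T₂⁴)/(D₁+D₂) = 3.648×10⁹ K⁴.

T_s ≈ 246 K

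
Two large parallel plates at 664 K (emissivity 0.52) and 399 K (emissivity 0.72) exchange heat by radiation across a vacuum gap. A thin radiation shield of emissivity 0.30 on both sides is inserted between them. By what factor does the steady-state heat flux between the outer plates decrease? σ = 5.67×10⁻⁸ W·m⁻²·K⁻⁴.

factor ≈ 3.45

Without shield: q₀ = σΔ(T⁴)/(1/ε₁+1/ε₂−1) with denominator 2.312.
With shield the two gaps are in series; the resistances add: (1/ε₁+1/ε_s−1)+(1/ε_s+1/ε₂−1) = 4.256+3.722 = 7.979.
Heat-flux ratio q₀/q = 7.979/2.312.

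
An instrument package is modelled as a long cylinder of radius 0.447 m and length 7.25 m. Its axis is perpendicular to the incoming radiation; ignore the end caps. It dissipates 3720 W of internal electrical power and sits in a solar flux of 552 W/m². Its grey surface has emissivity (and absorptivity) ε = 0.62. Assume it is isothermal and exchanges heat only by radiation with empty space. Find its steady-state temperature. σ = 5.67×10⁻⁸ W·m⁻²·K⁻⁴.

At steady state, absorbed solar power + internal power = radiated power.
Absorbed: α·S·A_cross = 0.62·552·6.482 = 2218 W (cross-section 2rL).
Total input = 2218 + 3720 = 5938 W.
Radiated: εσ·A_surf·T⁴ with A_surf = 2πrL = 20.36 m².
T⁴ = 5938/(0.62·5.67×10⁻⁸·20.36) = 8.296×10⁹ K⁴.

T ≈ 302 K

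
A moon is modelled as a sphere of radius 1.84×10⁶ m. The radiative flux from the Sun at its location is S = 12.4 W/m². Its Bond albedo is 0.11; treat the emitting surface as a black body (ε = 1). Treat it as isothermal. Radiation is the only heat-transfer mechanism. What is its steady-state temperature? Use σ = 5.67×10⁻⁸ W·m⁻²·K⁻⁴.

At equilibrium, absorbed power = emitted power.
Absorbing cross-section = πr² = 1.064×10¹³ m²; emitting surface = 4πr² = 4.254×10¹³ m² (ratio 4).
(1−a)S·A_cross = εσ·A_surf·T⁴  ⇒  T⁴ = (1−a)S/(4σ).
T⁴ = 0.890·12.4/(4·5.67×10⁻⁸) = 4.866×10⁷ K⁴.
T = (4.866×10⁷)^(1/4).

T ≈ 83.5 K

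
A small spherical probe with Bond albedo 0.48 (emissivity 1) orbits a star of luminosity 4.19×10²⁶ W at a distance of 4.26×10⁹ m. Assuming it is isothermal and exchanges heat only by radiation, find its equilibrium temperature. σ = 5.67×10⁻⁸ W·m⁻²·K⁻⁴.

T ≈ 1430 K

First find the stellar flux at distance d: S = L/(4πd²) = 4.19×10²⁶/(4π·(4.26×10⁹)²) = 1.837×10⁶ W/m².
For an isothermal sphere, absorbed (1−a)S·πr² = emitted σ·4πr²·T⁴, so T⁴ = (1−a)S/(4σ).
T⁴ = 0.520·1.837×10⁶/(4·5.67×10⁻⁸) = 4.213×10¹² K⁴.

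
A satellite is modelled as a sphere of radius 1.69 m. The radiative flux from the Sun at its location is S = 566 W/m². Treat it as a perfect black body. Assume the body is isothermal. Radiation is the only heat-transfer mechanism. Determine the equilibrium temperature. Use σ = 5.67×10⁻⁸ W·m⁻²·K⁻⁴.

At equilibrium, absorbed power = emitted power.
Absorbing cross-section = πr² = 8.973 m²; emitting surface = 4πr² = 35.89 m² (ratio 4).
S·A_cross = εσ·A_surf·T⁴  ⇒  T⁴ = S/(4σ).
T⁴ = 1.00·566/(4·5.67×10⁻⁸) = 2.496×10⁹ K⁴.
T = (2.496×10⁹)^(1/4).

T ≈ 224 K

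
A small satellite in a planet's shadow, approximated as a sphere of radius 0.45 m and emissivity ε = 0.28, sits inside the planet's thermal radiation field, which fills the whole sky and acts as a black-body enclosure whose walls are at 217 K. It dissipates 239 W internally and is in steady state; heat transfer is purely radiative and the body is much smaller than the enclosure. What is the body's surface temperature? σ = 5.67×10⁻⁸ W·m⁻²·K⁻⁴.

T ≈ 300 K

For a small grey body in a large enclosure, net radiated power = εσA(T⁴ − T_w⁴).
Steady state: P = εσA(T⁴ − T_w⁴) with A = 4πr² = 2.545 m².
T⁴ = P/(εσA) + T_w⁴ = 239/(0.28·5.67×10⁻⁸·2.545) + (217)⁴
    = 5.916×10⁹ + 2.217×10⁹ = 8.133×10⁹ K⁴.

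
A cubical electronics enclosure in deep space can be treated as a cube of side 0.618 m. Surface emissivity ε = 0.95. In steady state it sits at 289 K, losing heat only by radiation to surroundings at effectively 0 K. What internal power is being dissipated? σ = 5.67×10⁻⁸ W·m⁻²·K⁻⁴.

P ≈ 861 W

Steady state: P = εσA T⁴.
A = 6L² = 2.292 m²; T⁴ = (289)⁴ = 6.976×10⁹ K⁴.
P = 0.95 × 5.67×10⁻⁸ × 2.292 × 6.976×10⁹.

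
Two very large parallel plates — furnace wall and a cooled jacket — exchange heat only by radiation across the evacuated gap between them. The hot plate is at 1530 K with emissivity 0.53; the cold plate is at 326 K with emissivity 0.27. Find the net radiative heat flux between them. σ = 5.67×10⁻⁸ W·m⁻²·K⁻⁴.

For two infinite grey parallel plates, q = σ(T₁⁴ − T₂⁴)/(1/ε₁ + 1/ε₂ − 1).
T₁⁴ − T₂⁴ = 5.480×10¹² − 1.129×10¹⁰ = 5.469×10¹² K⁴.
1/ε₁ + 1/ε₂ − 1 = 1.887 + 3.704 − 1 = 4.590.
q = 5.67×10⁻⁸ × 5.469×10¹² / 4.590.

q ≈ 67500 W/m²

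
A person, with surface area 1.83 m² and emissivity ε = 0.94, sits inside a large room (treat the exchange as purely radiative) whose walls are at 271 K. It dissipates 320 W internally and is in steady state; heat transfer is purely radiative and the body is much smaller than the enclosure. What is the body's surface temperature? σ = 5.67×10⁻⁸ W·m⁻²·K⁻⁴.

T ≈ 305 K

For a small grey body in a large enclosure, net radiated power = εσA(T⁴ − T_w⁴).
Steady state: P = εσA(T⁴ − T_w⁴) with A = 1.83 m².
T⁴ = P/(εσA) + T_w⁴ = 320/(0.94·5.67×10⁻⁸·1.830) + (271)⁴
    = 3.281×10⁹ + 5.394×10⁹ = 8.674×10⁹ K⁴.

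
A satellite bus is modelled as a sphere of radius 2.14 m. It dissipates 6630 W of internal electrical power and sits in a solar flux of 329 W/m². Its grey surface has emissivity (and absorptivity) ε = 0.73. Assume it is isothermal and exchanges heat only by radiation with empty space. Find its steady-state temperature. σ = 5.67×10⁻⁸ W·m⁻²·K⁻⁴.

T ≈ 255 K

At steady state, absorbed solar power + internal power = radiated power.
Absorbed: α·S·A_cross = 0.73·329·14.39 = 3455 W (cross-section πr²).
Total input = 3455 + 6630 = 10090 W.
Radiated: εσ·A_surf·T⁴ with A_surf = 4πr² = 57.55 m².
T⁴ = 10090/(0.73·5.67×10⁻⁸·57.55) = 4.234×10⁹ K⁴.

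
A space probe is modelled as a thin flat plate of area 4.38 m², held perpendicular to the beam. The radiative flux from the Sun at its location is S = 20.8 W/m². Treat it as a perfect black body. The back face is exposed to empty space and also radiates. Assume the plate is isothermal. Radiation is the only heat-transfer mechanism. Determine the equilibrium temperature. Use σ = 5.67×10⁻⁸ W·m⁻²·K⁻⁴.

T ≈ 116 K

At equilibrium, absorbed power = emitted power.
Absorbing cross-section = A = 4.380 m²; emitting surface = 2A = 8.760 m² (ratio 2).
S·A_cross = εσ·A_surf·T⁴  ⇒  T⁴ = S/(2σ).
T⁴ = 1.00·20.8/(2·5.67×10⁻⁸) = 1.834×10⁸ K⁴.
T = (1.834×10⁸)^(1/4).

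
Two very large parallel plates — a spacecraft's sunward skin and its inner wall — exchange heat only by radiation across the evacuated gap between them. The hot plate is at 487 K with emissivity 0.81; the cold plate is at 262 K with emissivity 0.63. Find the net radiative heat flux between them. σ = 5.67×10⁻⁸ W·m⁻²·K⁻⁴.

q ≈ 1600 W/m²

For two infinite grey parallel plates, q = σ(T₁⁴ − T₂⁴)/(1/ε₁ + 1/ε₂ − 1).
T₁⁴ − T₂⁴ = 5.625×10¹⁰ − 4.712×10⁹ = 5.154×10¹⁰ K⁴.
1/ε₁ + 1/ε₂ − 1 = 1.235 + 1.587 − 1 = 1.822.
q = 5.67×10⁻⁸ × 5.154×10¹⁰ / 1.822.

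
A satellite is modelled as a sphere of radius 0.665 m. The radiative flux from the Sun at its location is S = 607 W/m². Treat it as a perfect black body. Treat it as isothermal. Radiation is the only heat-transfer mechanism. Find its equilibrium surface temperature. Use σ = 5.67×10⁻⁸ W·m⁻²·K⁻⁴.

At equilibrium, absorbed power = emitted power.
Absorbing cross-section = πr² = 1.389 m²; emitting surface = 4πr² = 5.557 m² (ratio 4).
S·A_cross = εσ·A_surf·T⁴  ⇒  T⁴ = S/(4σ).
T⁴ = 1.00·607/(4·5.67×10⁻⁸) = 2.676×10⁹ K⁴.
T = (2.676×10⁹)^(1/4).

T ≈ 227 K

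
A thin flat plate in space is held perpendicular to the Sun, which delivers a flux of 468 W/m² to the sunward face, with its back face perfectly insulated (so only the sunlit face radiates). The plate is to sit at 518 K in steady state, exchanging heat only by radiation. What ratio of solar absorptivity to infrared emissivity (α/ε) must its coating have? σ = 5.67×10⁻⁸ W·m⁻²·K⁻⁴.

Balance: αS·A = εσ·1A·T⁴ ⇒ α/ε = σT⁴/S.
α/ε = 5.67×10⁻⁸·(518)⁴/468 = 5.67×10⁻⁸·7.200×10¹⁰/468.

α/ε ≈ 8.72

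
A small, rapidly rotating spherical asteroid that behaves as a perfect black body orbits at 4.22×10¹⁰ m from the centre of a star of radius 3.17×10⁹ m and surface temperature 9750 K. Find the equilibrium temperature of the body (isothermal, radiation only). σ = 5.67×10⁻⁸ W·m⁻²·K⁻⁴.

The star's surface emits σT_*⁴; at distance d the flux is S = σT_*⁴(R_*/d)².
S = 5.67×10⁻⁸·(9750)⁴·(3.17×10⁹/4.22×10¹⁰)² = 2.891×10⁶ W/m².
For an isothermal sphere T⁴ = (1−a)S/(4σ) = 1.275×10¹³ K⁴.

T ≈ 1890 K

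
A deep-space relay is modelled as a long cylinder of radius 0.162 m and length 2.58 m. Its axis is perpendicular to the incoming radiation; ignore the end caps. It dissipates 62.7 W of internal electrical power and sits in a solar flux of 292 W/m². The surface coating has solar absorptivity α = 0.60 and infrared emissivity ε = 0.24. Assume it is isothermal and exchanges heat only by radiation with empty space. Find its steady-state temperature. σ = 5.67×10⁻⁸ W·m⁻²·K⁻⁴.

At steady state, absorbed solar power + internal power = radiated power.
Absorbed: α·S·A_cross = 0.60·292·0.8359 = 146.5 W (cross-section 2rL).
Total input = 146.5 + 62.7 = 209.2 W.
Radiated: εσ·A_surf·T⁴ with A_surf = 2πrL = 2.626 m².
T⁴ = 209.2/(0.24·5.67×10⁻⁸·2.626) = 5.853×10⁹ K⁴.

T ≈ 277 K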